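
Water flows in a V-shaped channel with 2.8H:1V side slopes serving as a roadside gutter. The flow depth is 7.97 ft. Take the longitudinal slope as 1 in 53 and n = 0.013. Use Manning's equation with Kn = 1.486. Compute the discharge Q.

Q = 6740 ft³/s

For a triangular section with side slope z = 2.8: A = zy² = 2.8×7.97² = 177.9 ft²; P = 2y√(1+z²) = 2×7.97×2.973 = 47.39 ft.
Hydraulic radius R = A/P = 177.9/47.39 = 3.753 ft.
Manning's equation: Q = (1.486/n) A R^(2/3) S^(1/2) = (1.486/0.013) × 177.9 × 3.753^(2/3) × 0.01887^(1/2) = 6740 ft³/s.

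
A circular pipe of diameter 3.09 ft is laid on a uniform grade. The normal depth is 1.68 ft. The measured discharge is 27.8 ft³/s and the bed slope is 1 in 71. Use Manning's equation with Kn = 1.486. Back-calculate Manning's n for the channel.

For a circular section of diameter D = 3.09 ft at depth y = 1.68 ft, the central angle is θ = 2 arccos(1 − 2y/D) = 3.317 rad. Then A = (D²/8)(θ − sin θ) = 4.166 ft² and P = Dθ/2 = 5.124 ft.
Hydraulic radius R = A/P = 4.166/5.124 = 0.813 ft.
Rearranging Manning's equation: n = (1.486/Q) A R^(2/3) S^(1/2) = (1.486/27.8) × 4.166 × 0.813^(2/3) × √0.01408 = 0.023.

n = 0.023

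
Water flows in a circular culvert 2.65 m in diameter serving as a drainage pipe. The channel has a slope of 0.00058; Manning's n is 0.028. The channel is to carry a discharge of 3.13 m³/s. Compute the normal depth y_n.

Manning's equation rearranged: A R^(2/3) = nQ / (1·√S) = 0.028 × 3.13 / (√0.00058) = 3.639.
At y = 1.46 m: A R^(2/3) = 2.462 — low.
At y = 2.14 m: A R^(2/3) = 4.134 — high.
At y = 1.91 m: A R^(2/3) = 3.643 — matches.

y_n = 1.91 m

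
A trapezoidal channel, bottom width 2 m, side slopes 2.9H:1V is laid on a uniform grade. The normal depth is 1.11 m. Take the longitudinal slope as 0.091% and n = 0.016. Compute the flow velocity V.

With bottom width b = 2 m and side slope z = 2.9: A = (b + zy)y = (2 + 2.9×1.11)×1.11 = 5.793 m²; P = b + 2y√(1+z²) = 2 + 2×1.11×3.068 = 8.81 m.
Hydraulic radius R = A/P = 5.793/8.81 = 0.6576 m.
From Manning's equation, V = (1/n) R^(2/3) S^(1/2) = (1/0.016) × 0.6576^(2/3) × 0.00091^(1/2) = 1.43 m/s.

V = 1.43 m/s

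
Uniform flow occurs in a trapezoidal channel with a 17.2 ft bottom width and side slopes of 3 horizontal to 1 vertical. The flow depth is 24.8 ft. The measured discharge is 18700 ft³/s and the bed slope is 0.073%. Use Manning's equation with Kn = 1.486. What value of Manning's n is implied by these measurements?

n = 0.027

With bottom width b = 17.2 ft and side slope z = 3: A = (b + zy)y = (17.2 + 3×24.8)×24.8 = 2272 ft²; P = b + 2y√(1+z²) = 17.2 + 2×24.8×3.162 = 174 ft.
Hydraulic radius R = A/P = 2272/174 = 13.05 ft.
Rearranging Manning's equation: n = (1.486/Q) A R^(2/3) S^(1/2) = (1.486/18700) × 2272 × 13.05^(2/3) × √0.00073 = 0.027.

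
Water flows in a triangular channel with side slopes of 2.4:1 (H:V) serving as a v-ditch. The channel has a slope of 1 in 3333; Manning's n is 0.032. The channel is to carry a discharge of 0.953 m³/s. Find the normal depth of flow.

Manning's equation rearranged: A R^(2/3) = nQ / (1·√S) = 0.032 × 0.953 / (√0.0003) = 1.761.
Try y = 1.25 m: A R^(2/3) = 2.599 — high.
Try y = 0.742 m: A R^(2/3) = 0.6468 — low.
Try y = 1.08 m: A R^(2/3) = 1.76 — ≈ 1.761.

y_n = 1.08 m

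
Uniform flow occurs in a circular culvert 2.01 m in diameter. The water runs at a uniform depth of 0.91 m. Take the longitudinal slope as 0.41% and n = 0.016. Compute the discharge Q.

For a circular section of diameter D = 2.01 m at depth y = 0.91 m, the central angle is θ = 2 arccos(1 − 2y/D) = 2.952 rad. Then A = (D²/8)(θ − sin θ) = 1.396 m² and P = Dθ/2 = 2.967 m.
Hydraulic radius R = A/P = 1.396/2.967 = 0.4705 m.
Manning's equation: Q = (1/n) A R^(2/3) S^(1/2) = (1/0.016) × 1.396 × 0.4705^(2/3) × 0.0041^(1/2) = 3.38 m³/s.

Q = 3.38 m³/s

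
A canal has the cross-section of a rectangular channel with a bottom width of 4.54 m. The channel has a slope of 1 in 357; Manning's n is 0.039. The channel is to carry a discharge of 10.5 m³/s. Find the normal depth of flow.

Manning's equation rearranged: A R^(2/3) = nQ / (1·√S) = 0.039 × 10.5 / (√0.002801) = 7.737.
Try y = 1.86 m: A R^(2/3) = 8.57 — high.
Try y = 1.32 m: A R^(2/3) = 5.313 — low.
Try y = 1.73 m: A R^(2/3) = 7.758 — matches.

y_n = 1.73 m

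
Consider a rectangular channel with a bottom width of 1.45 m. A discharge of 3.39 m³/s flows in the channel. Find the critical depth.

For a rectangular channel, critical depth y_c = (q²/g)^(1/3) where q = Q/b = 3.39/1.45 = 2.338 m²/s.
So y_c = (2.338²/9.81)^(1/3) = 0.823 m.

y_c = 0.823 m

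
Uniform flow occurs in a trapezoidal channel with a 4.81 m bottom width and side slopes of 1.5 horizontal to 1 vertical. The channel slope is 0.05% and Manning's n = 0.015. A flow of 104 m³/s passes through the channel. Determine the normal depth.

Manning's equation rearranged: A R^(2/3) = nQ / (1·√S) = 0.015 × 104 / (√0.0005) = 69.77.
Try y = 4.37 m: A R^(2/3) = 89.4 — high.
Try y = 3.28 m: A R^(2/3) = 49.27 — low.
Try y = 3.88 m: A R^(2/3) = 69.64 — matches.

y_n = 3.88 m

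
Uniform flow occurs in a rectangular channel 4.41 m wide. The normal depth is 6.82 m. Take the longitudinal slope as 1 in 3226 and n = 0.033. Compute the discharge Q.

Q = 22.6 m³/s

Flow area A = b·y = 4.41 × 6.82 = 30.08 m². Wetted perimeter P = b + 2y = 4.41 + 2×6.82 = 18.05 m.
Hydraulic radius R = A/P = 30.08/18.05 = 1.666 m.
Manning's equation: Q = (1/n) A R^(2/3) S^(1/2) = (1/0.033) × 30.08 × 1.666^(2/3) × 0.00031^(1/2) = 22.6 m³/s.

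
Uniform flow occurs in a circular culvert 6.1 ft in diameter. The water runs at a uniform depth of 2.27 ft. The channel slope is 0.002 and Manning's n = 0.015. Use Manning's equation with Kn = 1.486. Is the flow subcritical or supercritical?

subcritical

For a circular section of diameter D = 6.1 ft at depth y = 2.27 ft, the central angle is θ = 2 arccos(1 − 2y/D) = 2.624 rad. Then A = (D²/8)(θ − sin θ) = 9.907 ft² and P = Dθ/2 = 8.004 ft.
Hydraulic radius R = A/P = 9.907/8.004 = 1.238 ft.
V = (1.486/n) R^(2/3) √S = (1.486/0.015) × 1.238^(2/3) × √0.002 = 5.107 ft/s. Hydraulic depth D_h = A/T = 9.907/5.897 = 1.68 ft.
Froude number Fr = V/√(g·D_h) = 5.107/√(32.2×1.68) = 0.694, which is less than 1, so the flow is subcritical.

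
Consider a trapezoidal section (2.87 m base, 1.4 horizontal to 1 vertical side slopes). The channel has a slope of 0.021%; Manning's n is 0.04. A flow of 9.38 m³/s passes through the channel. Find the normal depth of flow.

y_n = 2.84 m

Manning's equation rearranged: A R^(2/3) = nQ / (1·√S) = 0.04 × 9.38 / (√0.00021) = 25.89.
At y = 2.12 m: A R^(2/3) = 14.11 — short.
At y = 3.35 m: A R^(2/3) = 36.91 — over.
At y = 2.84 m: A R^(2/3) = 25.9 — ≈ 25.89.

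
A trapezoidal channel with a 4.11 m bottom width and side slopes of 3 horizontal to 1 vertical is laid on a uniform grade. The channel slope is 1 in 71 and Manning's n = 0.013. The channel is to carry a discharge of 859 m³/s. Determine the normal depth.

Manning's equation rearranged: A R^(2/3) = nQ / (1·√S) = 0.013 × 859 / (√0.01408) = 94.09.
Trying y = 4.53 m: A R^(2/3) = 145.6 — too large.
Trying y = 2.84 m: A R^(2/3) = 49.58 — too small.
Trying y = 3.76 m: A R^(2/3) = 94.13 — matches.

y_n = 3.76 m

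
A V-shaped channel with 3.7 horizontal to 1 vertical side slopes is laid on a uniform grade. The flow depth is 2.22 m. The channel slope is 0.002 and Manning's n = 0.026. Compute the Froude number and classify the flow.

For a triangular section with side slope z = 3.7: A = zy² = 3.7×2.22² = 18.24 m²; P = 2y√(1+z²) = 2×2.22×3.833 = 17.02 m.
Hydraulic radius R = A/P = 18.24/17.02 = 1.072 m.
V = (1/n) R^(2/3) √S = (1/0.026) × 1.072^(2/3) × √0.002 = 1.801 m/s. Hydraulic depth D_h = A/T = 18.24/16.43 = 1.11 m.
Froude number Fr = V/√(g·D_h) = 1.801/√(9.81×1.11) = 0.546, which is less than 1, so the flow is subcritical.

subcritical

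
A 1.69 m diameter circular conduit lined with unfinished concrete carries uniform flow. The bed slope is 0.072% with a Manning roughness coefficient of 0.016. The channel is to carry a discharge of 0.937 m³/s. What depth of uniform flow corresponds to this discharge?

y_n = 0.787 m

Manning's equation rearranged: A R^(2/3) = nQ / (1·√S) = 0.016 × 0.937 / (√0.00072) = 0.5587.
Try y = 0.594 m: A R^(2/3) = 0.3348 — low.
Try y = 0.787 m: A R^(2/3) = 0.5587 — matches.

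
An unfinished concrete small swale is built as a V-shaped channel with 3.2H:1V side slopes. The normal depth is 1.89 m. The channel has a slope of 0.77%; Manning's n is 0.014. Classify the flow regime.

supercritical

For a triangular section with side slope z = 3.2: A = zy² = 3.2×1.89² = 11.43 m²; P = 2y√(1+z²) = 2×1.89×3.353 = 12.67 m.
Hydraulic radius R = A/P = 11.43/12.67 = 0.902 m.
V = (1/n) R^(2/3) √S = (1/0.014) × 0.902^(2/3) × √0.0077 = 5.851 m/s. Hydraulic depth D_h = A/T = 11.43/12.1 = 0.945 m.
Froude number Fr = V/√(g·D_h) = 5.851/√(9.81×0.945) = 1.92, which is greater than 1, so the flow is supercritical.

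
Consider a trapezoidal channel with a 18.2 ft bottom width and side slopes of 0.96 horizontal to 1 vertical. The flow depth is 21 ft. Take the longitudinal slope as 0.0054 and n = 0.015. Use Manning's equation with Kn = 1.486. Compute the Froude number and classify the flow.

With bottom width b = 18.2 ft and side slope z = 0.96: A = (b + zy)y = (18.2 + 0.96×21)×21 = 805.6 ft²; P = b + 2y√(1+z²) = 18.2 + 2×21×1.386 = 76.42 ft.
Hydraulic radius R = A/P = 805.6/76.42 = 10.54 ft.
V = (1.486/n) R^(2/3) √S = (1.486/0.015) × 10.54^(2/3) × √0.0054 = 35 ft/s. Hydraulic depth D_h = A/T = 805.6/58.52 = 13.77 ft.
Froude number Fr = V/√(g·D_h) = 35/√(32.2×13.77) = 1.66, which is greater than 1, so the flow is supercritical.

supercritical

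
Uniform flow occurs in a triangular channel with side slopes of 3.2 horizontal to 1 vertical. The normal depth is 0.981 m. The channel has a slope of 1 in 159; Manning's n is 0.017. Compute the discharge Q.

Q = 8.66 m³/s

For a triangular section with side slope z = 3.2: A = zy² = 3.2×0.981² = 3.08 m²; P = 2y√(1+z²) = 2×0.981×3.353 = 6.578 m.
Hydraulic radius R = A/P = 3.08/6.578 = 0.4682 m.
Manning's equation: Q = (1/n) A R^(2/3) S^(1/2) = (1/0.017) × 3.08 × 0.4682^(2/3) × 0.006289^(1/2) = 8.66 m³/s.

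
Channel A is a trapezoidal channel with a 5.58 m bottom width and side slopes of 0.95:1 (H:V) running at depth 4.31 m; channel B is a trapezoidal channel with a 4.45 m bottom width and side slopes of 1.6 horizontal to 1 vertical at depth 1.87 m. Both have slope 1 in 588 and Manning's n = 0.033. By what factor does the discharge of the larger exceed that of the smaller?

Channel A: With bottom width b = 5.58 m and side slope z = 0.95: A = (b + zy)y = (5.58 + 0.95×4.31)×4.31 = 41.7 m²; P = b + 2y√(1+z²) = 5.58 + 2×4.31×1.379 = 17.47 m. Hydraulic radius R = A/P = 41.7/17.47 = 2.387 m. Q_A = (1/0.033)·41.7·2.387^(2/3)·√0.001701 = 93.06 m³/s.
Channel B: With bottom width b = 4.45 m and side slope z = 1.6: A = (b + zy)y = (4.45 + 1.6×1.87)×1.87 = 13.92 m²; P = b + 2y√(1+z²) = 4.45 + 2×1.87×1.887 = 11.51 m. Hydraulic radius R = A/P = 13.92/11.51 = 1.209 m. Q_B = (1/0.033)·13.92·1.209^(2/3)·√0.001701 = 19.74 m³/s.
The larger discharge is 93.06 m³/s and the smaller is 19.74 m³/s; the ratio is 4.71.

4.71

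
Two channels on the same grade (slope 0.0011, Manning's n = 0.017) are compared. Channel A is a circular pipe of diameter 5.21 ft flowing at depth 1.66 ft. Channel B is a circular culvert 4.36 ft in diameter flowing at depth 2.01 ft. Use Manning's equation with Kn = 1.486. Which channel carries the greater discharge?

channel B

Channel A: For a circular section of diameter D = 5.21 ft at depth y = 1.66 ft, the central angle is θ = 2 arccos(1 − 2y/D) = 2.399 rad. Then A = (D²/8)(θ − sin θ) = 5.846 ft² and P = Dθ/2 = 6.25 ft. Hydraulic radius R = A/P = 5.846/6.25 = 0.9354 ft. Q_A = (1.486/0.017)·5.846·0.9354^(2/3)·√0.0011 = 16.21 ft³/s.
Channel B: For a circular section of diameter D = 4.36 ft at depth y = 2.01 ft, the central angle is θ = 2 arccos(1 − 2y/D) = 2.985 rad. Then A = (D²/8)(θ − sin θ) = 6.725 ft² and P = Dθ/2 = 6.508 ft. Hydraulic radius R = A/P = 6.725/6.508 = 1.033 ft. Q_B = (1.486/0.017)·6.725·1.033^(2/3)·√0.0011 = 19.92 ft³/s.
Q_A = 16.21 ft³/s vs Q_B = 19.92 ft³/s, so channel B carries more.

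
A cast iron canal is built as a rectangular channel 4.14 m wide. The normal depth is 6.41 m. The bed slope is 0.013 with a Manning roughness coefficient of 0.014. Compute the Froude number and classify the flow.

Flow area A = b·y = 4.14 × 6.41 = 26.54 m². Wetted perimeter P = b + 2y = 4.14 + 2×6.41 = 16.96 m.
Hydraulic radius R = A/P = 26.54/16.96 = 1.565 m.
V = (1/n) R^(2/3) √S = (1/0.014) × 1.565^(2/3) × √0.013 = 10.98 m/s. Hydraulic depth D_h = A/T = 26.54/4.14 = 6.41 m.
Froude number Fr = V/√(g·D_h) = 10.98/√(9.81×6.41) = 1.38, which is greater than 1, so the flow is supercritical.

supercritical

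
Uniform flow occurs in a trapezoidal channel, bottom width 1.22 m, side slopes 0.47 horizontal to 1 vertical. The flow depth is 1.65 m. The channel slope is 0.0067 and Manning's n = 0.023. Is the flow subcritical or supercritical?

subcritical

With bottom width b = 1.22 m and side slope z = 0.47: A = (b + zy)y = (1.22 + 0.47×1.65)×1.65 = 3.293 m²; P = b + 2y√(1+z²) = 1.22 + 2×1.65×1.105 = 4.866 m.
Hydraulic radius R = A/P = 3.293/4.866 = 0.6766 m.
V = (1/n) R^(2/3) √S = (1/0.023) × 0.6766^(2/3) × √0.0067 = 2.743 m/s. Hydraulic depth D_h = A/T = 3.293/2.771 = 1.188 m.
Froude number Fr = V/√(g·D_h) = 2.743/√(9.81×1.188) = 0.803, which is less than 1, so the flow is subcritical.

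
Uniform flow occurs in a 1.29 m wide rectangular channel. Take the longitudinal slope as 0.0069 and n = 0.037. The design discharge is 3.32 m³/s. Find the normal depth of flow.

Manning's equation rearranged: A R^(2/3) = nQ / (1·√S) = 0.037 × 3.32 / (√0.0069) = 1.479.
Trying y = 1.6 m: A R^(2/3) = 1.229 — low.
Trying y = 2.12 m: A R^(2/3) = 1.71 — high.
Trying y = 1.87 m: A R^(2/3) = 1.478 — close enough.

y_n = 1.87 m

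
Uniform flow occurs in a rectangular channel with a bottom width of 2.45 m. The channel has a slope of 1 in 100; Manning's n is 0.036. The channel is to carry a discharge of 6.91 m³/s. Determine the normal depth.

y_n = 1.36 m

Manning's equation rearranged: A R^(2/3) = nQ / (1·√S) = 0.036 × 6.91 / (√0.01) = 2.488.
At y = 1.65 m: A R^(2/3) = 3.196 — over.
At y = 1.11 m: A R^(2/3) = 1.896 — short.
At y = 1.36 m: A R^(2/3) = 2.486 — matches.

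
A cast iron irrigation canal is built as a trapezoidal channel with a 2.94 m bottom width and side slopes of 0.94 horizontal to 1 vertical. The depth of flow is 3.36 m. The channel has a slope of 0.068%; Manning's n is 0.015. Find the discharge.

Q = 50.4 m³/s

With bottom width b = 2.94 m and side slope z = 0.94: A = (b + zy)y = (2.94 + 0.94×3.36)×3.36 = 20.49 m²; P = b + 2y√(1+z²) = 2.94 + 2×3.36×1.372 = 12.16 m.
Hydraulic radius R = A/P = 20.49/12.16 = 1.685 m.
Manning's equation: Q = (1/n) A R^(2/3) S^(1/2) = (1/0.015) × 20.49 × 1.685^(2/3) × 0.00068^(1/2) = 50.4 m³/s.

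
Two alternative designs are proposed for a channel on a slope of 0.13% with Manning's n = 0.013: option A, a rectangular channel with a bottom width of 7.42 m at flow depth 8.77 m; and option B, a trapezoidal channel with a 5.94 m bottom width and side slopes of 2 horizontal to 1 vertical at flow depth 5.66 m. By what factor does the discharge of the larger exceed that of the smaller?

1.69

Channel A: Flow area A = b·y = 7.42 × 8.77 = 65.07 m². Wetted perimeter P = b + 2y = 7.42 + 2×8.77 = 24.96 m. Hydraulic radius R = A/P = 65.07/24.96 = 2.607 m. Q_A = (1/0.013)·65.07·2.607^(2/3)·√0.0013 = 341.9 m³/s.
Channel B: With bottom width b = 5.94 m and side slope z = 2: A = (b + zy)y = (5.94 + 2×5.66)×5.66 = 97.69 m²; P = b + 2y√(1+z²) = 5.94 + 2×5.66×2.236 = 31.25 m. Hydraulic radius R = A/P = 97.69/31.25 = 3.126 m. Q_B = (1/0.013)·97.69·3.126^(2/3)·√0.0013 = 579.3 m³/s.
The larger discharge is 579.3 m³/s and the smaller is 341.9 m³/s; the ratio is 1.69.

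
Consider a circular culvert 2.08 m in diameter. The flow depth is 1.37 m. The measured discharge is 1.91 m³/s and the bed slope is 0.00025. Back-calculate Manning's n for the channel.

n = 0.014

For a circular section of diameter D = 2.08 m at depth y = 1.37 m, the central angle is θ = 2 arccos(1 − 2y/D) = 3.787 rad. Then A = (D²/8)(θ − sin θ) = 2.374 m² and P = Dθ/2 = 3.939 m.
Hydraulic radius R = A/P = 2.374/3.939 = 0.6026 m.
Rearranging Manning's equation: n = (1/Q) A R^(2/3) S^(1/2) = (1/1.91) × 2.374 × 0.6026^(2/3) × √0.00025 = 0.014.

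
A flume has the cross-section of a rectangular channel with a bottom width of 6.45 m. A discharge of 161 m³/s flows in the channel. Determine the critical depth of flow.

For a rectangular channel, critical depth y_c = (q²/g)^(1/3) where q = Q/b = 161/6.45 = 24.96 m²/s.
So y_c = (24.96²/9.81)^(1/3) = 3.99 m.

y_c = 3.99 m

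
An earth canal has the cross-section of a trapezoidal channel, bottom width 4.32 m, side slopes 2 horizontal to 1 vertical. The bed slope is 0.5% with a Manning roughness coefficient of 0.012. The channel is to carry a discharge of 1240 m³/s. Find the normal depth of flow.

y_n = 6 m

Manning's equation rearranged: A R^(2/3) = nQ / (1·√S) = 0.012 × 1240 / (√0.005) = 210.4.
At y = 6.9 m: A R^(2/3) = 291.2 — too large.
At y = 4.82 m: A R^(2/3) = 127.2 — too small.
At y = 6 m: A R^(2/3) = 210.1 — matches.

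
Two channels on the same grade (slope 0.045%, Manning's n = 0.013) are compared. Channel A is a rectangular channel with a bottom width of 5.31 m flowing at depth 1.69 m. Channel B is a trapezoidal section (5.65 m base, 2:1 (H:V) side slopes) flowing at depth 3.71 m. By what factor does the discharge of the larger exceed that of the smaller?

Channel A: Flow area A = b·y = 5.31 × 1.69 = 8.974 m². Wetted perimeter P = b + 2y = 5.31 + 2×1.69 = 8.69 m. Hydraulic radius R = A/P = 8.974/8.69 = 1.033 m. Q_A = (1/0.013)·8.974·1.033^(2/3)·√0.00045 = 14.96 m³/s.
Channel B: With bottom width b = 5.65 m and side slope z = 2: A = (b + zy)y = (5.65 + 2×3.71)×3.71 = 48.49 m²; P = b + 2y√(1+z²) = 5.65 + 2×3.71×2.236 = 22.24 m. Hydraulic radius R = A/P = 48.49/22.24 = 2.18 m. Q_B = (1/0.013)·48.49·2.18^(2/3)·√0.00045 = 133 m³/s.
The larger discharge is 133 m³/s and the smaller is 14.96 m³/s; the ratio is 8.89.

8.89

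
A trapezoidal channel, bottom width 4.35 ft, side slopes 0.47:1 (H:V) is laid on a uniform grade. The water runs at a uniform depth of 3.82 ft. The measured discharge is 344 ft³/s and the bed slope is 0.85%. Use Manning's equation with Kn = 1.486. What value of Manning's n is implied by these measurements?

With bottom width b = 4.35 ft and side slope z = 0.47: A = (b + zy)y = (4.35 + 0.47×3.82)×3.82 = 23.48 ft²; P = b + 2y√(1+z²) = 4.35 + 2×3.82×1.105 = 12.79 ft.
Hydraulic radius R = A/P = 23.48/12.79 = 1.835 ft.
Rearranging Manning's equation: n = (1.486/Q) A R^(2/3) S^(1/2) = (1.486/344) × 23.48 × 1.835^(2/3) × √0.0085 = 0.014.

n = 0.014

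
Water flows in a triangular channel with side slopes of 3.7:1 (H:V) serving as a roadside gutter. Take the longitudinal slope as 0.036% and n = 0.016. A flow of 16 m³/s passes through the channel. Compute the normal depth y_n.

Manning's equation rearranged: A R^(2/3) = nQ / (1·√S) = 0.016 × 16 / (√0.00036) = 13.49.
Try y = 1.59 m: A R^(2/3) = 7.841 — low.
Try y = 1.95 m: A R^(2/3) = 13.51 — matches.

y_n = 1.95 m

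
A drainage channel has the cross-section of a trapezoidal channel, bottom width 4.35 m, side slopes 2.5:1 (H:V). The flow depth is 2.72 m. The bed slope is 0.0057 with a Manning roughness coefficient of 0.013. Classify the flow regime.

With bottom width b = 4.35 m and side slope z = 2.5: A = (b + zy)y = (4.35 + 2.5×2.72)×2.72 = 30.33 m²; P = b + 2y√(1+z²) = 4.35 + 2×2.72×2.693 = 19 m.
Hydraulic radius R = A/P = 30.33/19 = 1.596 m.
V = (1/n) R^(2/3) √S = (1/0.013) × 1.596^(2/3) × √0.0057 = 7.933 m/s. Hydraulic depth D_h = A/T = 30.33/17.95 = 1.69 m.
Froude number Fr = V/√(g·D_h) = 7.933/√(9.81×1.69) = 1.95, which is greater than 1, so the flow is supercritical.

supercritical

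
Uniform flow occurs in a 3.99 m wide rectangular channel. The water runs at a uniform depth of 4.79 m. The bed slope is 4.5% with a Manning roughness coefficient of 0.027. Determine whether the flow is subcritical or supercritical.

Flow area A = b·y = 3.99 × 4.79 = 19.11 m². Wetted perimeter P = b + 2y = 3.99 + 2×4.79 = 13.57 m.
Hydraulic radius R = A/P = 19.11/13.57 = 1.408 m.
V = (1/n) R^(2/3) √S = (1/0.027) × 1.408^(2/3) × √0.045 = 9.872 m/s. Hydraulic depth D_h = A/T = 19.11/3.99 = 4.79 m.
Froude number Fr = V/√(g·D_h) = 9.872/√(9.81×4.79) = 1.44, which is greater than 1, so the flow is supercritical.

supercritical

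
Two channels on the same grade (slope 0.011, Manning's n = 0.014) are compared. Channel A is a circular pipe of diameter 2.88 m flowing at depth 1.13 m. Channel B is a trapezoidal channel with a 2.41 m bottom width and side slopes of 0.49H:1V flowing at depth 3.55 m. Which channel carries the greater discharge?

Channel A: For a circular section of diameter D = 2.88 m at depth y = 1.13 m, the central angle is θ = 2 arccos(1 − 2y/D) = 2.708 rad. Then A = (D²/8)(θ − sin θ) = 2.371 m² and P = Dθ/2 = 3.899 m. Hydraulic radius R = A/P = 2.371/3.899 = 0.6082 m. Q_A = (1/0.014)·2.371·0.6082^(2/3)·√0.011 = 12.75 m³/s.
Channel B: With bottom width b = 2.41 m and side slope z = 0.49: A = (b + zy)y = (2.41 + 0.49×3.55)×3.55 = 14.73 m²; P = b + 2y√(1+z²) = 2.41 + 2×3.55×1.114 = 10.32 m. Hydraulic radius R = A/P = 14.73/10.32 = 1.428 m. Q_B = (1/0.014)·14.73·1.428^(2/3)·√0.011 = 139.9 m³/s.
Q_A = 12.75 m³/s vs Q_B = 139.9 m³/s, so channel B carries more.

channel B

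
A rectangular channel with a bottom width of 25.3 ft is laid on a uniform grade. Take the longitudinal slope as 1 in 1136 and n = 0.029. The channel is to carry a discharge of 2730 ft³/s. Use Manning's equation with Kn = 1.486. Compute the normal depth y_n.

y_n = 18.5 ft

Manning's equation rearranged: A R^(2/3) = nQ / (1.486·√S) = 0.029 × 2730 / (1.486 × √0.0008803) = 1796.
Trying y = 22 ft: A R^(2/3) = 2232 — over.
Trying y = 18.5 ft: A R^(2/3) = 1795 — ≈ 1796.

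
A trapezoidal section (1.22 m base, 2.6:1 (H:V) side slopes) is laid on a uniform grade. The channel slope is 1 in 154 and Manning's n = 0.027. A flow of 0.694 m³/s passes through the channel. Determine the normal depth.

y_n = 0.316 m

Manning's equation rearranged: A R^(2/3) = nQ / (1·√S) = 0.027 × 0.694 / (√0.006494) = 0.2325.
At y = 0.36 m: A R^(2/3) = 0.3003 — over.
At y = 0.236 m: A R^(2/3) = 0.1332 — short.
At y = 0.316 m: A R^(2/3) = 0.2326 — matches.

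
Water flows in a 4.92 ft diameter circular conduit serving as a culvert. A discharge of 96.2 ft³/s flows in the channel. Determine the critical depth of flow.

y_c = 2.8 ft

At critical depth, Q² T / (g A³) = 1, i.e. A³/T = Q²/g = 96.2²/32.2 = 287.4.
Try y = 3.25 ft: A³/T = 507.7 — high.
Try y = 2.8 ft: A³/T = 286.3 — ≈ 287.4.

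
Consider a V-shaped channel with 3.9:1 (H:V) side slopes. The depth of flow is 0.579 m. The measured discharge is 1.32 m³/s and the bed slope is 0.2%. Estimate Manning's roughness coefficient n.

n = 0.019

For a triangular section with side slope z = 3.9: A = zy² = 3.9×0.579² = 1.307 m²; P = 2y√(1+z²) = 2×0.579×4.026 = 4.662 m.
Hydraulic radius R = A/P = 1.307/4.662 = 0.2804 m.
Rearranging Manning's equation: n = (1/Q) A R^(2/3) S^(1/2) = (1/1.32) × 1.307 × 0.2804^(2/3) × √0.002 = 0.019.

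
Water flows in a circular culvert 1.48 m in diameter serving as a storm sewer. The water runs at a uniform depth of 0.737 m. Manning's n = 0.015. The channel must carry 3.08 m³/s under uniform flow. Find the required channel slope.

For a circular section of diameter D = 1.48 m at depth y = 0.737 m, the central angle is θ = 2 arccos(1 − 2y/D) = 3.133 rad. Then A = (D²/8)(θ − sin θ) = 0.8557 m² and P = Dθ/2 = 2.319 m.
Hydraulic radius R = A/P = 0.8557/2.319 = 0.369 m.
From Manning's equation, S = [nQ / (1 A R^(2/3))]² = [0.015 × 3.08 / (1 × 0.8557 × 0.369^(2/3))]² = 0.011.

S = 0.011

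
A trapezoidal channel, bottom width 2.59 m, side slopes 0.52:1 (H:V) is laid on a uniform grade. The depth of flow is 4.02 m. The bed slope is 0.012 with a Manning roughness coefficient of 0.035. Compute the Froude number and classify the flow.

subcritical

With bottom width b = 2.59 m and side slope z = 0.52: A = (b + zy)y = (2.59 + 0.52×4.02)×4.02 = 18.82 m²; P = b + 2y√(1+z²) = 2.59 + 2×4.02×1.127 = 11.65 m.
Hydraulic radius R = A/P = 18.82/11.65 = 1.615 m.
V = (1/n) R^(2/3) √S = (1/0.035) × 1.615^(2/3) × √0.012 = 4.308 m/s. Hydraulic depth D_h = A/T = 18.82/6.771 = 2.779 m.
Froude number Fr = V/√(g·D_h) = 4.308/√(9.81×2.779) = 0.825, which is less than 1, so the flow is subcritical.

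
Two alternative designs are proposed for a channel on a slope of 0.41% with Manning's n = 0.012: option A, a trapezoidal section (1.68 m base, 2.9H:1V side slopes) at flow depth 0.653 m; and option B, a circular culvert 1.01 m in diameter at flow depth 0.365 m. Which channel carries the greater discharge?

channel A

Channel A: With bottom width b = 1.68 m and side slope z = 2.9: A = (b + zy)y = (1.68 + 2.9×0.653)×0.653 = 2.334 m²; P = b + 2y√(1+z²) = 1.68 + 2×0.653×3.068 = 5.686 m. Hydraulic radius R = A/P = 2.334/5.686 = 0.4104 m. Q_A = (1/0.012)·2.334·0.4104^(2/3)·√0.0041 = 6.877 m³/s.
Channel B: For a circular section of diameter D = 1.01 m at depth y = 0.365 m, the central angle is θ = 2 arccos(1 − 2y/D) = 2.58 rad. Then A = (D²/8)(θ − sin θ) = 0.261 m² and P = Dθ/2 = 1.303 m. Hydraulic radius R = A/P = 0.261/1.303 = 0.2004 m. Q_B = (1/0.012)·0.261·0.2004^(2/3)·√0.0041 = 0.4769 m³/s.
Q_A = 6.877 m³/s vs Q_B = 0.4769 m³/s, so channel A carries more.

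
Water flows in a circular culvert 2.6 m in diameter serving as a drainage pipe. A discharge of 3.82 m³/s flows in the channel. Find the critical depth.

y_c = 0.862 m

At critical depth, Q² T / (g A³) = 1, i.e. A³/T = Q²/g = 3.82²/9.81 = 1.488.
Try y = 0.663 m: A³/T = 0.5365 — too small.
Try y = 1.03 m: A³/T = 2.95 — too large.
Try y = 0.862 m: A³/T = 1.485 — close enough.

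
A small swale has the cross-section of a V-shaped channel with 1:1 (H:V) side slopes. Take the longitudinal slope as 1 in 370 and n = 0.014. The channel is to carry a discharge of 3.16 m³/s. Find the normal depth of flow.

Manning's equation rearranged: A R^(2/3) = nQ / (1·√S) = 0.014 × 3.16 / (√0.002703) = 0.851.
Trying y = 1.46 m: A R^(2/3) = 1.372 — high.
Trying y = 1.22 m: A R^(2/3) = 0.8497 — ≈ 0.851.

y_n = 1.22 m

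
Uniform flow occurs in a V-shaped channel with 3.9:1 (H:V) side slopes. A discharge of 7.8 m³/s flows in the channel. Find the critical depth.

y_c = 0.96 m

At critical depth, Q² T / (g A³) = 1, i.e. A³/T = Q²/g = 7.8²/9.81 = 6.202.
At y = 0.725 m: A³/T = 1.523 — too small.
At y = 1.13 m: A³/T = 14.01 — too large.
At y = 0.96 m: A³/T = 6.201 — matches.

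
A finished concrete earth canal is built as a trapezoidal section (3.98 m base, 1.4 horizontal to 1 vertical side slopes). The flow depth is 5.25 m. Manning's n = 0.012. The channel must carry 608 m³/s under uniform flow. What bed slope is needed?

With bottom width b = 3.98 m and side slope z = 1.4: A = (b + zy)y = (3.98 + 1.4×5.25)×5.25 = 59.48 m²; P = b + 2y√(1+z²) = 3.98 + 2×5.25×1.72 = 22.04 m.
Hydraulic radius R = A/P = 59.48/22.04 = 2.698 m.
From Manning's equation, S = [nQ / (1 A R^(2/3))]² = [0.012 × 608 / (1 × 59.48 × 2.698^(2/3))]² = 0.00401.

S = 0.00401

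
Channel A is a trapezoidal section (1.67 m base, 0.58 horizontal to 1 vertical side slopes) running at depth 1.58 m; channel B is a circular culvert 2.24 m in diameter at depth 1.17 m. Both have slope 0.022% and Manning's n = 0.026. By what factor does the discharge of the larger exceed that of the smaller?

Channel A: With bottom width b = 1.67 m and side slope z = 0.58: A = (b + zy)y = (1.67 + 0.58×1.58)×1.58 = 4.087 m²; P = b + 2y√(1+z²) = 1.67 + 2×1.58×1.156 = 5.323 m. Hydraulic radius R = A/P = 4.087/5.323 = 0.7677 m. Q_A = (1/0.026)·4.087·0.7677^(2/3)·√0.00022 = 1.955 m³/s.
Channel B: For a circular section of diameter D = 2.24 m at depth y = 1.17 m, the central angle is θ = 2 arccos(1 − 2y/D) = 3.231 rad. Then A = (D²/8)(θ − sin θ) = 2.082 m² and P = Dθ/2 = 3.619 m. Hydraulic radius R = A/P = 2.082/3.619 = 0.5755 m. Q_B = (1/0.026)·2.082·0.5755^(2/3)·√0.00022 = 0.8219 m³/s.
The larger discharge is 1.955 m³/s and the smaller is 0.8219 m³/s; the ratio is 2.38.

2.38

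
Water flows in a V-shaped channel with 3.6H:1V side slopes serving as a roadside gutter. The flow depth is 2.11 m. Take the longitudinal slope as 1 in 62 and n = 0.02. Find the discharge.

For a triangular section with side slope z = 3.6: A = zy² = 3.6×2.11² = 16.03 m²; P = 2y√(1+z²) = 2×2.11×3.736 = 15.77 m.
Hydraulic radius R = A/P = 16.03/15.77 = 1.017 m.
Manning's equation: Q = (1/n) A R^(2/3) S^(1/2) = (1/0.02) × 16.03 × 1.017^(2/3) × 0.01613^(1/2) = 103 m³/s.

Q = 103 m³/s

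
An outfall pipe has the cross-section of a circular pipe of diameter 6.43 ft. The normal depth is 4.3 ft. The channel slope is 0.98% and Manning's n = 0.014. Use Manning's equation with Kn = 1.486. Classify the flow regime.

For a circular section of diameter D = 6.43 ft at depth y = 4.3 ft, the central angle is θ = 2 arccos(1 − 2y/D) = 3.83 rad. Then A = (D²/8)(θ − sin θ) = 23.08 ft² and P = Dθ/2 = 12.31 ft.
Hydraulic radius R = A/P = 23.08/12.31 = 1.874 ft.
V = (1.486/n) R^(2/3) √S = (1.486/0.014) × 1.874^(2/3) × √0.0098 = 15.97 ft/s. Hydraulic depth D_h = A/T = 23.08/6.053 = 3.813 ft.
Froude number Fr = V/√(g·D_h) = 15.97/√(32.2×3.813) = 1.44, which is greater than 1, so the flow is supercritical.

supercritical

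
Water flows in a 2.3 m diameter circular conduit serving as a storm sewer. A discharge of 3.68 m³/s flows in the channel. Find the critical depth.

At critical depth, Q² T / (g A³) = 1, i.e. A³/T = Q²/g = 3.68²/9.81 = 1.38.
Try y = 0.754 m: A³/T = 0.7704 — short.
Try y = 1.06 m: A³/T = 2.855 — over.
Try y = 0.877 m: A³/T = 1.38 — matches.

y_c = 0.877 m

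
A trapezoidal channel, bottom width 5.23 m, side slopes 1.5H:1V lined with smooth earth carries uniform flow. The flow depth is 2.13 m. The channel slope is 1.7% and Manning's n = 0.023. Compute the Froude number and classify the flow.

With bottom width b = 5.23 m and side slope z = 1.5: A = (b + zy)y = (5.23 + 1.5×2.13)×2.13 = 17.95 m²; P = b + 2y√(1+z²) = 5.23 + 2×2.13×1.803 = 12.91 m.
Hydraulic radius R = A/P = 17.95/12.91 = 1.39 m.
V = (1/n) R^(2/3) √S = (1/0.023) × 1.39^(2/3) × √0.017 = 7.061 m/s. Hydraulic depth D_h = A/T = 17.95/11.62 = 1.544 m.
Froude number Fr = V/√(g·D_h) = 7.061/√(9.81×1.544) = 1.81, which is greater than 1, so the flow is supercritical.

supercritical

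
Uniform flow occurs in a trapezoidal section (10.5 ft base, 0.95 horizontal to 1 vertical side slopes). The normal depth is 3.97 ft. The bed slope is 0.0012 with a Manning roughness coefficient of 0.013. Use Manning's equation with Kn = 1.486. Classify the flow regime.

subcritical

With bottom width b = 10.5 ft and side slope z = 0.95: A = (b + zy)y = (10.5 + 0.95×3.97)×3.97 = 56.66 ft²; P = b + 2y√(1+z²) = 10.5 + 2×3.97×1.379 = 21.45 ft.
Hydraulic radius R = A/P = 56.66/21.45 = 2.641 ft.
V = (1.486/n) R^(2/3) √S = (1.486/0.013) × 2.641^(2/3) × √0.0012 = 7.566 ft/s. Hydraulic depth D_h = A/T = 56.66/18.04 = 3.14 ft.
Froude number Fr = V/√(g·D_h) = 7.566/√(32.2×3.14) = 0.752, which is less than 1, so the flow is subcritical.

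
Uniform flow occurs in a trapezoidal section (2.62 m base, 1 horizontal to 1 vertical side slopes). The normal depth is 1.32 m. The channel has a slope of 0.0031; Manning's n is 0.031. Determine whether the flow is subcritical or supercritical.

subcritical

With bottom width b = 2.62 m and side slope z = 1: A = (b + zy)y = (2.62 + 1×1.32)×1.32 = 5.201 m²; P = b + 2y√(1+z²) = 2.62 + 2×1.32×1.414 = 6.354 m.
Hydraulic radius R = A/P = 5.201/6.354 = 0.8186 m.
V = (1/n) R^(2/3) √S = (1/0.031) × 0.8186^(2/3) × √0.0031 = 1.572 m/s. Hydraulic depth D_h = A/T = 5.201/5.26 = 0.9887 m.
Froude number Fr = V/√(g·D_h) = 1.572/√(9.81×0.9887) = 0.505, which is less than 1, so the flow is subcritical.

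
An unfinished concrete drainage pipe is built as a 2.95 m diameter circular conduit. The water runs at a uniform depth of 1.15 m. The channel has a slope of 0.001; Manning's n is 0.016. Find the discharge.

For a circular section of diameter D = 2.95 m at depth y = 1.15 m, the central angle is θ = 2 arccos(1 − 2y/D) = 2.697 rad. Then A = (D²/8)(θ − sin θ) = 2.467 m² and P = Dθ/2 = 3.978 m.
Hydraulic radius R = A/P = 2.467/3.978 = 0.62 m.
Manning's equation: Q = (1/n) A R^(2/3) S^(1/2) = (1/0.016) × 2.467 × 0.62^(2/3) × 0.001^(1/2) = 3.54 m³/s.

Q = 3.54 m³/s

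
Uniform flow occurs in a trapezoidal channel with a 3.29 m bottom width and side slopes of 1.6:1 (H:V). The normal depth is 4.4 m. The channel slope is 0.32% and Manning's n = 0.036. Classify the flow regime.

With bottom width b = 3.29 m and side slope z = 1.6: A = (b + zy)y = (3.29 + 1.6×4.4)×4.4 = 45.45 m²; P = b + 2y√(1+z²) = 3.29 + 2×4.4×1.887 = 19.89 m.
Hydraulic radius R = A/P = 45.45/19.89 = 2.285 m.
V = (1/n) R^(2/3) √S = (1/0.036) × 2.285^(2/3) × √0.0032 = 2.726 m/s. Hydraulic depth D_h = A/T = 45.45/17.37 = 2.617 m.
Froude number Fr = V/√(g·D_h) = 2.726/√(9.81×2.617) = 0.538, which is less than 1, so the flow is subcritical.

subcritical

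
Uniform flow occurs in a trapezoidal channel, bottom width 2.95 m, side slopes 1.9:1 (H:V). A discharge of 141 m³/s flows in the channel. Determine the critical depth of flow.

y_c = 3.39 m

At critical depth, Q² T / (g A³) = 1, i.e. A³/T = Q²/g = 141²/9.81 = 2027.
Trying y = 4.03 m: A³/T = 4277 — high.
Trying y = 2.42 m: A³/T = 501.8 — low.
Trying y = 3.39 m: A³/T = 2038 — close enough.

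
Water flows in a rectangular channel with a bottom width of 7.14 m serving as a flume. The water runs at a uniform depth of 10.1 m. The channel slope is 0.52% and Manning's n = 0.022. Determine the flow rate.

Q = 451 m³/s

Flow area A = b·y = 7.14 × 10.1 = 72.11 m². Wetted perimeter P = b + 2y = 7.14 + 2×10.1 = 27.34 m.
Hydraulic radius R = A/P = 72.11/27.34 = 2.638 m.
Manning's equation: Q = (1/n) A R^(2/3) S^(1/2) = (1/0.022) × 72.11 × 2.638^(2/3) × 0.0052^(1/2) = 451 m³/s.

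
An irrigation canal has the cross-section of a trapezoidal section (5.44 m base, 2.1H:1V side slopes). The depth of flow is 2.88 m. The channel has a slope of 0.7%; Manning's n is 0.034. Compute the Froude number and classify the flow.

With bottom width b = 5.44 m and side slope z = 2.1: A = (b + zy)y = (5.44 + 2.1×2.88)×2.88 = 33.09 m²; P = b + 2y√(1+z²) = 5.44 + 2×2.88×2.326 = 18.84 m.
Hydraulic radius R = A/P = 33.09/18.84 = 1.756 m.
V = (1/n) R^(2/3) √S = (1/0.034) × 1.756^(2/3) × √0.007 = 3.582 m/s. Hydraulic depth D_h = A/T = 33.09/17.54 = 1.887 m.
Froude number Fr = V/√(g·D_h) = 3.582/√(9.81×1.887) = 0.833, which is less than 1, so the flow is subcritical.

subcritical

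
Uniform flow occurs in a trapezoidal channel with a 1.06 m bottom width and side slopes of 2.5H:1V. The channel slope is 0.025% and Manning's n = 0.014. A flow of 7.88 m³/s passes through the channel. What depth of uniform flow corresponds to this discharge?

y_n = 1.58 m

Manning's equation rearranged: A R^(2/3) = nQ / (1·√S) = 0.014 × 7.88 / (√0.00025) = 6.977.
Trying y = 1.31 m: A R^(2/3) = 4.476 — too small.
Trying y = 1.83 m: A R^(2/3) = 9.929 — too large.
Trying y = 1.58 m: A R^(2/3) = 6.976 — matches.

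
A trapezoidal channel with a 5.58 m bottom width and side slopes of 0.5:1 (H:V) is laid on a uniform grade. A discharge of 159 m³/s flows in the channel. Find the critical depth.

At critical depth, Q² T / (g A³) = 1, i.e. A³/T = Q²/g = 159²/9.81 = 2577.
Try y = 3.37 m: A³/T = 1640 — low.
Try y = 4.51 m: A³/T = 4373 — high.
Try y = 3.86 m: A³/T = 2581 — matches.

y_c = 3.86 m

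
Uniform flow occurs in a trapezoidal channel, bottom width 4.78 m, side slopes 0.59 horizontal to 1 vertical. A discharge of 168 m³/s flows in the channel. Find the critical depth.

y_c = 4.19 m

At critical depth, Q² T / (g A³) = 1, i.e. A³/T = Q²/g = 168²/9.81 = 2877.
At y = 5.29 m: A³/T = 6625 — over.
At y = 4.19 m: A³/T = 2885 — ≈ 2877.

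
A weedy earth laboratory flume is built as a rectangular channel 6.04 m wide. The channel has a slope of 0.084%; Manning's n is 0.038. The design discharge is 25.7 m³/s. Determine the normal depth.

Manning's equation rearranged: A R^(2/3) = nQ / (1·√S) = 0.038 × 25.7 / (√0.00084) = 33.7.
Trying y = 2.68 m: A R^(2/3) = 20.45 — low.
Trying y = 4.65 m: A R^(2/3) = 42.03 — high.
Trying y = 3.91 m: A R^(2/3) = 33.69 — close enough.

y_n = 3.91 m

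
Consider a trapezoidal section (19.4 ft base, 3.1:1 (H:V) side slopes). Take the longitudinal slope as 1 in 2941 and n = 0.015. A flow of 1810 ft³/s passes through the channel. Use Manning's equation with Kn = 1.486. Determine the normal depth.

y_n = 7.87 ft

Manning's equation rearranged: A R^(2/3) = nQ / (1.486·√S) = 0.015 × 1810 / (1.486 × √0.00034) = 990.8.
Trying y = 9.54 ft: A R^(2/3) = 1496 — over.
Trying y = 7.87 ft: A R^(2/3) = 991.3 — close enough.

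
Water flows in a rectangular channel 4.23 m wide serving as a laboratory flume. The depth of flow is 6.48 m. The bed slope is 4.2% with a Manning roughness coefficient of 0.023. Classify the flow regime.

Flow area A = b·y = 4.23 × 6.48 = 27.41 m². Wetted perimeter P = b + 2y = 4.23 + 2×6.48 = 17.19 m.
Hydraulic radius R = A/P = 27.41/17.19 = 1.595 m.
V = (1/n) R^(2/3) √S = (1/0.023) × 1.595^(2/3) × √0.042 = 12.16 m/s. Hydraulic depth D_h = A/T = 27.41/4.23 = 6.48 m.
Froude number Fr = V/√(g·D_h) = 12.16/√(9.81×6.48) = 1.53, which is greater than 1, so the flow is supercritical.

supercritical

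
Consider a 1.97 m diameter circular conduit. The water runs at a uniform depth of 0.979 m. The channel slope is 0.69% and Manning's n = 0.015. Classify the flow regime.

For a circular section of diameter D = 1.97 m at depth y = 0.979 m, the central angle is θ = 2 arccos(1 − 2y/D) = 3.129 rad. Then A = (D²/8)(θ − sin θ) = 1.512 m² and P = Dθ/2 = 3.082 m.
Hydraulic radius R = A/P = 1.512/3.082 = 0.4906 m.
V = (1/n) R^(2/3) √S = (1/0.015) × 0.4906^(2/3) × √0.0069 = 3.445 m/s. Hydraulic depth D_h = A/T = 1.512/1.97 = 0.7676 m.
Froude number Fr = V/√(g·D_h) = 3.445/√(9.81×0.7676) = 1.26, which is greater than 1, so the flow is supercritical.

supercritical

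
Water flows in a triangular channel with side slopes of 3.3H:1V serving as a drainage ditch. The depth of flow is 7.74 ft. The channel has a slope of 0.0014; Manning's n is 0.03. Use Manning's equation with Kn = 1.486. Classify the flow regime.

subcritical

For a triangular section with side slope z = 3.3: A = zy² = 3.3×7.74² = 197.7 ft²; P = 2y√(1+z²) = 2×7.74×3.448 = 53.38 ft.
Hydraulic radius R = A/P = 197.7/53.38 = 3.704 ft.
V = (1.486/n) R^(2/3) √S = (1.486/0.03) × 3.704^(2/3) × √0.0014 = 4.437 ft/s. Hydraulic depth D_h = A/T = 197.7/51.08 = 3.87 ft.
Froude number Fr = V/√(g·D_h) = 4.437/√(32.2×3.87) = 0.397, which is less than 1, so the flow is subcritical.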